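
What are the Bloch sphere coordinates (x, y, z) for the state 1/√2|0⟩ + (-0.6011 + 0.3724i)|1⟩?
(-0.8501, 0.5267, -0.00000297)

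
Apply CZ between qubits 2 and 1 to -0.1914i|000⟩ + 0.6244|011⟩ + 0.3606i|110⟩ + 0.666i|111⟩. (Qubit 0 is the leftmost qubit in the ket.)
-0.1914i|000⟩ - 0.6244|011⟩ + 0.3606i|110⟩ - 0.666i|111⟩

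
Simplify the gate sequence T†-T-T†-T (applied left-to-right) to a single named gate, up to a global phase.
I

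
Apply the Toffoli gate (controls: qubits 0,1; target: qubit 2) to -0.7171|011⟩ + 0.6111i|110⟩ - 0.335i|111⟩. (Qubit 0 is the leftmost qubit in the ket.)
-0.7171|011⟩ - 0.335i|110⟩ + 0.6111i|111⟩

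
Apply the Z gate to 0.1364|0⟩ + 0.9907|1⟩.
0.1364|0⟩ - 0.9907|1⟩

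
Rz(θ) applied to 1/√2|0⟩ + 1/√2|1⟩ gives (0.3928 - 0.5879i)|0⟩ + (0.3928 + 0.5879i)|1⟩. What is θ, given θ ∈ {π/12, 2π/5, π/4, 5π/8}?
5π/8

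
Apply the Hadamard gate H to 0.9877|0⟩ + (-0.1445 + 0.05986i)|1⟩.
(0.5962 + 0.04233i)|0⟩ + (0.8006 - 0.04233i)|1⟩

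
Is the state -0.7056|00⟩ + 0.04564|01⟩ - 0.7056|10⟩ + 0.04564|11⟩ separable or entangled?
Separable

Writing the state as a|00⟩ + b|01⟩ + c|10⟩ + d|11⟩, it is a product state iff ad − bc = 0.
Here (a, b, c, d) = (-0.7056, 0.04564, -0.7056, 0.04564): ad − bc = (-0.7056)(0.04564) − (0.04564)(-0.7056) = 0, so the state is separable.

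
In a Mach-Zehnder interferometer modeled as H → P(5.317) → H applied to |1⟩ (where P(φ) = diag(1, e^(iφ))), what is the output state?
(0.2158 + 0.4114i)|0⟩ + (0.7842 - 0.4114i)|1⟩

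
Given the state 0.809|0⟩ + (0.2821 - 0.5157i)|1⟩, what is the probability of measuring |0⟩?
0.6545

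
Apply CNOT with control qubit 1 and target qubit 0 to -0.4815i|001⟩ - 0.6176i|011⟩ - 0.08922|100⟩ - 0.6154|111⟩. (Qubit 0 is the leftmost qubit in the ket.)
-0.4815i|001⟩ - 0.6154|011⟩ - 0.08922|100⟩ - 0.6176i|111⟩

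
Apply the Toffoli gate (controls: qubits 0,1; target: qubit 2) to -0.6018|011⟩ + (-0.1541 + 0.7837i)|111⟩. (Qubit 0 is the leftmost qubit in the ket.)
-0.6018|011⟩ + (-0.1541 + 0.7837i)|110⟩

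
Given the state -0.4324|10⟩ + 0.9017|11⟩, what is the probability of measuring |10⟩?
0.187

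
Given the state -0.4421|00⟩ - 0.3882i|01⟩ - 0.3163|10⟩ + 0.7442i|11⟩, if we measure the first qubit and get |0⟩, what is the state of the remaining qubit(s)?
-0.7514|0⟩ - 0.6598i|1⟩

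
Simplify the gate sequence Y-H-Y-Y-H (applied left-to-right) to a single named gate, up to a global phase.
Y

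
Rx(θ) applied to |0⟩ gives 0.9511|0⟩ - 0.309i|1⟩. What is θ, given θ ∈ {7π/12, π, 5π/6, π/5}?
π/5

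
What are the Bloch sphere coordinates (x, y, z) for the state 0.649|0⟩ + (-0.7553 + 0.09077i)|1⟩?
(-0.9804, 0.1178, -0.1575)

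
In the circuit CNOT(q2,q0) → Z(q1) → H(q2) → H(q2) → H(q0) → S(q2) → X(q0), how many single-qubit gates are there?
6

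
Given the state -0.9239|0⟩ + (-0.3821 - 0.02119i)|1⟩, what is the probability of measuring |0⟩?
0.8536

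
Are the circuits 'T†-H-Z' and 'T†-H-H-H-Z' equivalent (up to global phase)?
Yes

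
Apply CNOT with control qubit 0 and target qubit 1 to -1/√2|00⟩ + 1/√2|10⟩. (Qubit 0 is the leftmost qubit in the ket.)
-1/√2|00⟩ + 1/√2|11⟩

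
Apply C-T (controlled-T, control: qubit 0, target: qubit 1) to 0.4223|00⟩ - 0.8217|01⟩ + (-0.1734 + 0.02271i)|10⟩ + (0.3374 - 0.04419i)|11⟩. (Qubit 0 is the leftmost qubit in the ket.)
0.4223|00⟩ - 0.8217|01⟩ + (-0.1734 + 0.02271i)|10⟩ + (0.2698 + 0.2073i)|11⟩

C-T leaves the control-|0⟩ kets |00⟩, |01⟩ unchanged and applies T to qubit 1 on the control-|1⟩ pair (|10⟩, |11⟩).
T = [[1, 0], [0, (1/√2 + (1/√2)i)]].
With a = amp(|10⟩) = (-0.1734 + 0.02271i) and b = amp(|11⟩) = (0.3374 - 0.04419i):
new amp(|10⟩) = (1)·a = (-0.1734 + 0.02271i)
new amp(|11⟩) = (1/√2 + (1/√2)i)·b = (0.2698 + 0.2073i)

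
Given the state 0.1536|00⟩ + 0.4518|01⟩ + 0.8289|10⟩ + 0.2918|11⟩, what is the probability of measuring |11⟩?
0.08515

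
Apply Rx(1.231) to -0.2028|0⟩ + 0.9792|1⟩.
(-0.1656 - 0.5654i)|0⟩ + (0.7995 + 0.1171i)|1⟩

Rx(1.231) = [[cos(θ/2), −i·sin(θ/2)], [−i·sin(θ/2), cos(θ/2)]]; θ = 1.231, cos(θ/2) ≈ 0.816485, sin(θ/2) ≈ 0.577367.
With a = amp(|0⟩) = -0.2028 and b = amp(|1⟩) = 0.9792:
new amp(|0⟩) = (0.816485)·a + (-0.577367i)·b = (-0.1656 - 0.5654i)
new amp(|1⟩) = (-0.577367i)·a + (0.816485)·b = (0.7995 + 0.1171i)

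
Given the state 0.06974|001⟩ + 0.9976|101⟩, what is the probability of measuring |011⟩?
0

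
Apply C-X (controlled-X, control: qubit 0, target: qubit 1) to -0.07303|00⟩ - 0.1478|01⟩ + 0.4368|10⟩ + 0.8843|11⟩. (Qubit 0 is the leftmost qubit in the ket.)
-0.07303|00⟩ - 0.1478|01⟩ + 0.8843|10⟩ + 0.4368|11⟩

C-X leaves the control-|0⟩ kets |00⟩, |01⟩ unchanged and applies X to qubit 1 on the control-|1⟩ pair (|10⟩, |11⟩).
X = [[0, 1], [1, 0]].
With a = amp(|10⟩) = 0.4368 and b = amp(|11⟩) = 0.8843:
new amp(|10⟩) = (1)·b = 0.8843
new amp(|11⟩) = (1)·a = 0.4368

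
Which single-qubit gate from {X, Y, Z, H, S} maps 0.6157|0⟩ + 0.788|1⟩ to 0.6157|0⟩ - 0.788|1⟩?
Z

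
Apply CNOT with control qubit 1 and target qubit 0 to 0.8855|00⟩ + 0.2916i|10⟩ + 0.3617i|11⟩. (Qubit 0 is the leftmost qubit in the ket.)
0.8855|00⟩ + 0.3617i|01⟩ + 0.2916i|10⟩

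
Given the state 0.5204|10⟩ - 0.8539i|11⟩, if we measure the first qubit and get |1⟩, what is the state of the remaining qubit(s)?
0.5204|0⟩ - 0.8539i|1⟩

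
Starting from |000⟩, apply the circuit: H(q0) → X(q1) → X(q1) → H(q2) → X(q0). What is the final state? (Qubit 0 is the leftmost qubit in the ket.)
1/2|000⟩ + 1/2|001⟩ + 1/2|100⟩ + 1/2|101⟩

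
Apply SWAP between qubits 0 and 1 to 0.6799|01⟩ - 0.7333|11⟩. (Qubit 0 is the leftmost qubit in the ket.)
0.6799|10⟩ - 0.7333|11⟩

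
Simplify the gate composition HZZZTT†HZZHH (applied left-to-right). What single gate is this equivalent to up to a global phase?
X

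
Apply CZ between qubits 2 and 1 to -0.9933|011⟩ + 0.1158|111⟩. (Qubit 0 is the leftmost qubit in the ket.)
0.9933|011⟩ - 0.1158|111⟩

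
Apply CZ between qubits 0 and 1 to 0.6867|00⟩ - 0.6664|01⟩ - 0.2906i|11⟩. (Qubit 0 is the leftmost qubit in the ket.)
0.6867|00⟩ - 0.6664|01⟩ + 0.2906i|11⟩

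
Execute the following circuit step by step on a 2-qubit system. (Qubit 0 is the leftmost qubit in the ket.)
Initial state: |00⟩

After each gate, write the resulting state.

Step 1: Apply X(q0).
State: |10⟩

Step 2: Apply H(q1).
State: 1/√2|10⟩ + 1/√2|11⟩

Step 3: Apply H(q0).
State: 1/2|00⟩ + 1/2|01⟩ - 1/2|10⟩ - 1/2|11⟩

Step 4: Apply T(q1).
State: 1/2|00⟩ + (1/√8 + (1/√8)i)|01⟩ - 1/2|10⟩ + (-1/√8 - (1/√8)i)|11⟩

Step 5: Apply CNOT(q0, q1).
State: 1/2|00⟩ + (1/√8 + (1/√8)i)|01⟩ + (-1/√8 - (1/√8)i)|10⟩ - 1/2|11⟩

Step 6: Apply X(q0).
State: (-1/√8 - (1/√8)i)|00⟩ - 1/2|01⟩ + 1/2|10⟩ + (1/√8 + (1/√8)i)|11⟩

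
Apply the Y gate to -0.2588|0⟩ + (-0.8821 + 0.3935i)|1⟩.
(0.3935 + 0.8821i)|0⟩ - 0.2588i|1⟩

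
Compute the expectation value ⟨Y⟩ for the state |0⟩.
0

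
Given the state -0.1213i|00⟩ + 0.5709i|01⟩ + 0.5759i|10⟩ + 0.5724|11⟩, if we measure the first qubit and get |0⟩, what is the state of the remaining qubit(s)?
-0.2078i|0⟩ + 0.9782i|1⟩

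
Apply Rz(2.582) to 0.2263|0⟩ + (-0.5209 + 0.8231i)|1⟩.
(0.06249 - 0.2175i)|0⟩ + (-0.9349 - 0.2733i)|1⟩

Rz(2.582) = [[e^(−iθ/2), 0], [0, e^(iθ/2)]] with e^(±iθ/2) = cos(θ/2) ± i·sin(θ/2); θ = 2.582, cos(θ/2) ≈ 0.27616, sin(θ/2) ≈ 0.961112.
With a = amp(|0⟩) = 0.2263 and b = amp(|1⟩) = (-0.5209 + 0.8231i):
new amp(|0⟩) = (0.27616 - 0.961112i)·a = (0.06249 - 0.2175i)
new amp(|1⟩) = (0.27616 + 0.961112i)·b = (-0.9349 - 0.2733i)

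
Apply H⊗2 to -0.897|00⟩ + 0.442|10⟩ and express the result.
-0.2275|00⟩ - 0.2275|01⟩ - 0.6695|10⟩ - 0.6695|11⟩

H⊗2 gives amp(|y⟩) = (1/2) Σ_x (−1)^(x·y) amp(|x⟩), where x·y is the number of positions in which both x and y have a 1.
|00⟩: (-0.897 + 0.442)/2 = -0.2275
|01⟩: (-0.897 + 0.442)/2 = -0.2275
|10⟩: (-0.897 - 0.442)/2 = -0.6695
|11⟩: (-0.897 - 0.442)/2 = -0.6695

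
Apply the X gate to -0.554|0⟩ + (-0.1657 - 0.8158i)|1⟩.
(-0.1657 - 0.8158i)|0⟩ - 0.554|1⟩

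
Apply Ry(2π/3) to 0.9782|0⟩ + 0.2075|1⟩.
0.3094|0⟩ + 0.9509|1⟩

Ry(2π/3) = [[cos(θ/2), −sin(θ/2)], [sin(θ/2), cos(θ/2)]]; θ = 2π/3, cos(θ/2) ≈ 0.5, sin(θ/2) ≈ 0.866025.
With a = amp(|0⟩) = 0.9782 and b = amp(|1⟩) = 0.2075:
new amp(|0⟩) = (0.5)·a + (-0.866025)·b = 0.3094
new amp(|1⟩) = (0.866025)·a + (0.5)·b = 0.9509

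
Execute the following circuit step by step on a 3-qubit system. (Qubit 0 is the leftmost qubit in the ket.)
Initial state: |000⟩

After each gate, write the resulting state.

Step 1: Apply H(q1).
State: 1/√2|000⟩ + 1/√2|010⟩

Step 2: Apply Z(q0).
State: 1/√2|000⟩ + 1/√2|010⟩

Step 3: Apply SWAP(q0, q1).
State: 1/√2|000⟩ + 1/√2|100⟩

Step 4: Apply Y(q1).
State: (1/√2)i|010⟩ + (1/√2)i|110⟩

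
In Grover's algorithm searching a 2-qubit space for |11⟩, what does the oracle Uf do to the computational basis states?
Uf|x⟩ = -|x⟩ if x = 11, else |x⟩ (phase flip on target)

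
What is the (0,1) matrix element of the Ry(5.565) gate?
-0.3514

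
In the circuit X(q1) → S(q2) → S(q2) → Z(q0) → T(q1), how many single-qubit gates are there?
5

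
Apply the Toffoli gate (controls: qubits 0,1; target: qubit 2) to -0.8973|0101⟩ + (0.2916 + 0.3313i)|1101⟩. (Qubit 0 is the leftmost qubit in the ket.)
-0.8973|0101⟩ + (0.2916 + 0.3313i)|1111⟩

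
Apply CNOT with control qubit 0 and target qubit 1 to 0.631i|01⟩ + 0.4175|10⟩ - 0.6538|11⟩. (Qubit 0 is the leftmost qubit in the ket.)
0.631i|01⟩ - 0.6538|10⟩ + 0.4175|11⟩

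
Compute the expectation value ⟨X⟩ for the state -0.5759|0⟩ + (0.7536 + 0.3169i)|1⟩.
-0.868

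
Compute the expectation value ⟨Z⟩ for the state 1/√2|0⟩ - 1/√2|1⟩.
0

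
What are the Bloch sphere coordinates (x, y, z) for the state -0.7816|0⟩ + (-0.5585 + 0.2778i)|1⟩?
(0.873, -0.4343, 0.2218)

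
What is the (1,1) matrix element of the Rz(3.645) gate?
(-0.2491 + 0.9685i)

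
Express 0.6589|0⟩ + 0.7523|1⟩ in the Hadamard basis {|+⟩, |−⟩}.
0.9979|+⟩ - 0.06604|−⟩

With |ψ⟩ = α|0⟩ + β|1⟩, the Hadamard-basis coefficients are ⟨+|ψ⟩ = (α + β)/√2 and ⟨−|ψ⟩ = (α − β)/√2.
Here α = 0.6589, β = 0.7523: (α + β)/√2 = 0.9979, (α − β)/√2 = -0.06604.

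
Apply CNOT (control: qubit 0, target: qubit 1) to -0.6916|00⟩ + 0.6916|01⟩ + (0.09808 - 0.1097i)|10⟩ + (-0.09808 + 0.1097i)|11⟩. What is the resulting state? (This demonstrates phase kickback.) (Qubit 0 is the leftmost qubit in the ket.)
-0.6916|00⟩ + 0.6916|01⟩ + (-0.09808 + 0.1097i)|10⟩ + (0.09808 - 0.1097i)|11⟩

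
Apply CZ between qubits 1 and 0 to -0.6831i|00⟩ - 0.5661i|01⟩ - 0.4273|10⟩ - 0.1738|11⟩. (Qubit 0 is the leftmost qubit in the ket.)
-0.6831i|00⟩ - 0.5661i|01⟩ - 0.4273|10⟩ + 0.1738|11⟩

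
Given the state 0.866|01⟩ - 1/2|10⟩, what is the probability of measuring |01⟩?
0.75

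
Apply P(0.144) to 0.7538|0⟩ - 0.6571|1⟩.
0.7538|0⟩ + (-0.6503 - 0.0943i)|1⟩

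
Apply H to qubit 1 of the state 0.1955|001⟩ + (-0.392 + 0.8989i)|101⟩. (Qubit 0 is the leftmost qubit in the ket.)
0.1382|001⟩ + 0.1382|011⟩ + (-0.2772 + 0.6356i)|101⟩ + (-0.2772 + 0.6356i)|111⟩

H on qubit 1 mixes each pair of kets that differ only in qubit 1: amplitudes (a, b) of (|…0…⟩, |…1…⟩) become ((a + b)/√2, (a − b)/√2). Kets absent from the input have amplitude 0.
(|001⟩, |011⟩): (a, b) = (0.1955, 0) → (0.1382, 0.1382)
(|101⟩, |111⟩): (a, b) = ((-0.392 + 0.8989i), 0) → ((-0.2772 + 0.6356i), (-0.2772 + 0.6356i))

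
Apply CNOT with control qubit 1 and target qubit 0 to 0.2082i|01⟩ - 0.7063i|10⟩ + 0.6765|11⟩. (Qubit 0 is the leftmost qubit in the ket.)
0.6765|01⟩ - 0.7063i|10⟩ + 0.2082i|11⟩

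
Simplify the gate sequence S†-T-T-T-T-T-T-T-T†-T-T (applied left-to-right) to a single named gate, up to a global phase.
S†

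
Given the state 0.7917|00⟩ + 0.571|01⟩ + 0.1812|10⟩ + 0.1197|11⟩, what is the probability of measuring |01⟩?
0.326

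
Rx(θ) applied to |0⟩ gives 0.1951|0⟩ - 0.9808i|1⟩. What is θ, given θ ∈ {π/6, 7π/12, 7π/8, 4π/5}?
7π/8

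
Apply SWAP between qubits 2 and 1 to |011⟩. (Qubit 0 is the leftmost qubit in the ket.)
|011⟩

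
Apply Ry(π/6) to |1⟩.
-0.2588|0⟩ + 0.9659|1⟩

Ry(π/6) = [[cos(θ/2), −sin(θ/2)], [sin(θ/2), cos(θ/2)]]; θ = π/6, cos(θ/2) ≈ 0.965926, sin(θ/2) ≈ 0.258819.
With a = amp(|0⟩) = 0 and b = amp(|1⟩) = 1:
new amp(|0⟩) = (0.965926)·a + (-0.258819)·b = -0.2588
new amp(|1⟩) = (0.258819)·a + (0.965926)·b = 0.9659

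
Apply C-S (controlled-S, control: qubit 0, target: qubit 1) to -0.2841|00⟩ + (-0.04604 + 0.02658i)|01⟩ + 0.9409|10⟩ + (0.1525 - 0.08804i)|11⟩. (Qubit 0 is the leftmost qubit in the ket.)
-0.2841|00⟩ + (-0.04604 + 0.02658i)|01⟩ + 0.9409|10⟩ + (0.08804 + 0.1525i)|11⟩

C-S leaves the control-|0⟩ kets |00⟩, |01⟩ unchanged and applies S to qubit 1 on the control-|1⟩ pair (|10⟩, |11⟩).
S = [[1, 0], [0, i]].
With a = amp(|10⟩) = 0.9409 and b = amp(|11⟩) = (0.1525 - 0.08804i):
new amp(|10⟩) = (1)·a = 0.9409
new amp(|11⟩) = (i)·b = (0.08804 + 0.1525i)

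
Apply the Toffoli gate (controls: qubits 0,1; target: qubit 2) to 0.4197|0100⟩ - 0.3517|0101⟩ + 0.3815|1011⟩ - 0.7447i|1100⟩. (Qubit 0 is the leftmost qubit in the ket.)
0.4197|0100⟩ - 0.3517|0101⟩ + 0.3815|1011⟩ - 0.7447i|1110⟩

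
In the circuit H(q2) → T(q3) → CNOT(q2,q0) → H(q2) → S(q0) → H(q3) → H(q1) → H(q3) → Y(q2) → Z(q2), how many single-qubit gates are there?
9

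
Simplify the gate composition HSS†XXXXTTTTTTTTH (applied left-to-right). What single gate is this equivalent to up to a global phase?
I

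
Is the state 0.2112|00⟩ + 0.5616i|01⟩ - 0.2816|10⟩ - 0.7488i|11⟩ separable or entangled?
Separable

Writing the state as a|00⟩ + b|01⟩ + c|10⟩ + d|11⟩, it is a product state iff ad − bc = 0.
Here (a, b, c, d) = (0.2112, 0.5616i, -0.2816, -0.7488i): ad − bc = (0.2112)(-0.7488i) − (0.5616i)(-0.2816) = 0, so the state is separable.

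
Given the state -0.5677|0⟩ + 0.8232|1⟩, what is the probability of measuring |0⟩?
0.3223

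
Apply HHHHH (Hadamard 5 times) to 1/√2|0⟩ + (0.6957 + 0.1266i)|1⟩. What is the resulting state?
(0.9919 + 0.08952i)|0⟩ + (0.008066 - 0.08952i)|1⟩

H² = I, so H^5 = H: a single Hadamard. With (a, b) = (1/√2, (0.6957 + 0.1266i)), H gives ((a + b)/√2, (a − b)/√2) = ((0.9919 + 0.08952i), (0.008066 - 0.08952i)).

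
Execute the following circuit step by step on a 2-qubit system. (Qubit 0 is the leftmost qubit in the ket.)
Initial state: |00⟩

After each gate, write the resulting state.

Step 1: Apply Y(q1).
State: i|01⟩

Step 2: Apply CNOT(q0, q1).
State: i|01⟩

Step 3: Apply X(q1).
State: i|00⟩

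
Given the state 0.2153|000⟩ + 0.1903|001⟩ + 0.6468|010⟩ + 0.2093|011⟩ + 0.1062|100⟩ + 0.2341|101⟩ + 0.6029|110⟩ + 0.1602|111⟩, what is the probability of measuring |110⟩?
0.3635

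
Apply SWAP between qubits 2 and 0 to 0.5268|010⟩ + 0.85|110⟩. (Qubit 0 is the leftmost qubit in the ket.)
0.5268|010⟩ + 0.85|011⟩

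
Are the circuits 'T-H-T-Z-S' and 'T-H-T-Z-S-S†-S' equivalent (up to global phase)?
Yes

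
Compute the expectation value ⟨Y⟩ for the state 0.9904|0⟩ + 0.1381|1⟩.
0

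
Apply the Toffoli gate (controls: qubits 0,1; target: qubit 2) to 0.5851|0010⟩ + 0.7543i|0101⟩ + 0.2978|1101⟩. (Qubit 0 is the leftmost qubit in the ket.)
0.5851|0010⟩ + 0.7543i|0101⟩ + 0.2978|1111⟩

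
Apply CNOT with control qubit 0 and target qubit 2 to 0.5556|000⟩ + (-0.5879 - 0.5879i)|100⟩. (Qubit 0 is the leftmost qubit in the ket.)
0.5556|000⟩ + (-0.5879 - 0.5879i)|101⟩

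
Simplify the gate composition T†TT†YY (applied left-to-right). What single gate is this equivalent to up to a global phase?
T†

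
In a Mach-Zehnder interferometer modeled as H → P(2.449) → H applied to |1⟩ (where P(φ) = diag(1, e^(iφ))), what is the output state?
(0.8848 - 0.3193i)|0⟩ + (0.1152 + 0.3193i)|1⟩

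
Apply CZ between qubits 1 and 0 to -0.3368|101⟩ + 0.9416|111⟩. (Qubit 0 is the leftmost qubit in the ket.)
-0.3368|101⟩ - 0.9416|111⟩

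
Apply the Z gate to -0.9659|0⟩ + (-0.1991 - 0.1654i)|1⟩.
-0.9659|0⟩ + (0.1991 + 0.1654i)|1⟩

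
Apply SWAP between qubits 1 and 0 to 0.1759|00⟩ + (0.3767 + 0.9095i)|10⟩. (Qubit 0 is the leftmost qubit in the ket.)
0.1759|00⟩ + (0.3767 + 0.9095i)|01⟩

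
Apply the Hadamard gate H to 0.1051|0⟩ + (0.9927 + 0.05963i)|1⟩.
(0.7763 + 0.04216i)|0⟩ + (-0.6276 - 0.04216i)|1⟩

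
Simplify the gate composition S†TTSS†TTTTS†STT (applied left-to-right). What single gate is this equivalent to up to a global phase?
S†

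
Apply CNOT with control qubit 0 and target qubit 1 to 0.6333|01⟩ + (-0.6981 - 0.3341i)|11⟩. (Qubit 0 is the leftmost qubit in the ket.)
0.6333|01⟩ + (-0.6981 - 0.3341i)|10⟩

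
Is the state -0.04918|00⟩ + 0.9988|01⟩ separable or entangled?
Separable

Writing the state as a|00⟩ + b|01⟩ + c|10⟩ + d|11⟩, it is a product state iff ad − bc = 0.
Here (a, b, c, d) = (-0.04918, 0.9988, 0, 0): ad − bc = (-0.04918)(0) − (0.9988)(0) = 0, so the state is separable.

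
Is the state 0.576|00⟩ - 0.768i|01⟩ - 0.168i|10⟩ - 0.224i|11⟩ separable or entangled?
Entangled

Writing the state as a|00⟩ + b|01⟩ + c|10⟩ + d|11⟩, it is a product state iff ad − bc = 0.
Here (a, b, c, d) = (0.576, -0.768i, -0.168i, -0.224i): ad − bc = (0.576)(-0.224i) − (-0.768i)(-0.168i) = (0.129 - 0.129i) ≠ 0, so the state is entangled.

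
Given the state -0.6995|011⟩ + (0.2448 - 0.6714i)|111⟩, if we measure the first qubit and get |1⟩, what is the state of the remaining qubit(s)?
(0.3426 - 0.9395i)|11⟩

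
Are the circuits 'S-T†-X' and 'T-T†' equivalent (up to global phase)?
No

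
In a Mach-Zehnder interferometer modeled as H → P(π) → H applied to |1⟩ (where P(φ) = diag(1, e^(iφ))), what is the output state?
|0⟩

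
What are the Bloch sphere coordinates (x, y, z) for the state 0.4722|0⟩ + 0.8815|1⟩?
(0.8325, 0, -0.5541)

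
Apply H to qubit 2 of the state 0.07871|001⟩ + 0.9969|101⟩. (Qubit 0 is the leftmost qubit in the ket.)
0.05566|000⟩ - 0.05566|001⟩ + 0.7049|100⟩ - 0.7049|101⟩

H on qubit 2 mixes each pair of kets that differ only in qubit 2: amplitudes (a, b) of (|…0…⟩, |…1…⟩) become ((a + b)/√2, (a − b)/√2). Kets absent from the input have amplitude 0.
(|000⟩, |001⟩): (a, b) = (0, 0.07871) → (0.05566, -0.05566)
(|100⟩, |101⟩): (a, b) = (0, 0.9969) → (0.7049, -0.7049)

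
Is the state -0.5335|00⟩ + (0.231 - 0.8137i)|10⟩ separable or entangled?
Separable

Writing the state as a|00⟩ + b|01⟩ + c|10⟩ + d|11⟩, it is a product state iff ad − bc = 0.
Here (a, b, c, d) = (-0.5335, 0, (0.231 - 0.8137i), 0): ad − bc = (-0.5335)(0) − (0)(0.231 - 0.8137i) = 0, so the state is separable.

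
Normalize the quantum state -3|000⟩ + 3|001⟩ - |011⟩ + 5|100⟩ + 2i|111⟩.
-0.433|000⟩ + 0.433|001⟩ - 0.1443|011⟩ + 0.7217|100⟩ + 0.2887i|111⟩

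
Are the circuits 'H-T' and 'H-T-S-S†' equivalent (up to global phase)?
Yes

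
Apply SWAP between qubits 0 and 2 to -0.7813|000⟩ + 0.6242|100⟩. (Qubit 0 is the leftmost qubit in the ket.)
-0.7813|000⟩ + 0.6242|001⟩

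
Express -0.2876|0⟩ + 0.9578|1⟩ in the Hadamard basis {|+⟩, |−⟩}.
0.4739|+⟩ - 0.8806|−⟩

With |ψ⟩ = α|0⟩ + β|1⟩, the Hadamard-basis coefficients are ⟨+|ψ⟩ = (α + β)/√2 and ⟨−|ψ⟩ = (α − β)/√2.
Here α = -0.2876, β = 0.9578: (α + β)/√2 = 0.4739, (α − β)/√2 = -0.8806.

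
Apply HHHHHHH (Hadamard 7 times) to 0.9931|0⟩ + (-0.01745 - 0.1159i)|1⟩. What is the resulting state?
(0.6899 - 0.08195i)|0⟩ + (0.7146 + 0.08195i)|1⟩

H² = I, so H^7 = H: a single Hadamard. With (a, b) = (0.9931, (-0.01745 - 0.1159i)), H gives ((a + b)/√2, (a − b)/√2) = ((0.6899 - 0.08195i), (0.7146 + 0.08195i)).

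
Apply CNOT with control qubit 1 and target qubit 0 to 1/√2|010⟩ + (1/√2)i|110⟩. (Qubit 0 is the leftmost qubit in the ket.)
(1/√2)i|010⟩ + 1/√2|110⟩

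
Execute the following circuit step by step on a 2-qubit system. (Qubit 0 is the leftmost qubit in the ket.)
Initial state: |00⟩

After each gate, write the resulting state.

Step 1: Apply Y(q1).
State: i|01⟩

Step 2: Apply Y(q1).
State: |00⟩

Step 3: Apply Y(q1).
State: i|01⟩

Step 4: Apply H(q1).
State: (1/√2)i|00⟩ - (1/√2)i|01⟩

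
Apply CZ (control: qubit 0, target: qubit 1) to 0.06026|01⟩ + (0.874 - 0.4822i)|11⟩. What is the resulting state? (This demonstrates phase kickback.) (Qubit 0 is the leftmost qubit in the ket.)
0.06026|01⟩ + (-0.874 + 0.4822i)|11⟩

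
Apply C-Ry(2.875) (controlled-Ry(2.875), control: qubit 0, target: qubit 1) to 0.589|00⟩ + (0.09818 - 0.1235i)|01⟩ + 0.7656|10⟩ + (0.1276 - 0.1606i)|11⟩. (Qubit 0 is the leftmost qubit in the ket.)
0.589|00⟩ + (0.09818 - 0.1235i)|01⟩ + (-0.02472 + 0.1592i)|10⟩ + (0.7758 - 0.02134i)|11⟩

C-Ry(2.875) leaves the control-|0⟩ kets |00⟩, |01⟩ unchanged and applies Ry(2.875) to qubit 1 on the control-|1⟩ pair (|10⟩, |11⟩).
Ry(2.875) = [[cos(θ/2), −sin(θ/2)], [sin(θ/2), cos(θ/2)]]; θ = 2.875, cos(θ/2) ≈ 0.132902, sin(θ/2) ≈ 0.991129.
With a = amp(|10⟩) = 0.7656 and b = amp(|11⟩) = (0.1276 - 0.1606i):
new amp(|10⟩) = (0.132902)·a + (-0.991129)·b = (-0.02472 + 0.1592i)
new amp(|11⟩) = (0.991129)·a + (0.132902)·b = (0.7758 - 0.02134i)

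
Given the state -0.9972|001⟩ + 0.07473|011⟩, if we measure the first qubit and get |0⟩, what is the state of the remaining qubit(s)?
-0.9972|01⟩ + 0.07473|11⟩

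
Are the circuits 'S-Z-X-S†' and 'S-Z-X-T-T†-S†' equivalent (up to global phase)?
Yes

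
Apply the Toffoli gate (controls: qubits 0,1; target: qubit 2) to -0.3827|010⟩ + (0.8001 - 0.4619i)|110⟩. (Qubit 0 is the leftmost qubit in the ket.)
-0.3827|010⟩ + (0.8001 - 0.4619i)|111⟩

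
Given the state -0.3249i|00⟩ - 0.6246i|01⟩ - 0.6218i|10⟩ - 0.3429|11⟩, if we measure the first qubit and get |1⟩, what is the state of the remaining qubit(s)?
-0.8757i|0⟩ - 0.4829|1⟩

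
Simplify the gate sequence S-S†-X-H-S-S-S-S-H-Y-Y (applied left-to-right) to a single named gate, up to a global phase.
X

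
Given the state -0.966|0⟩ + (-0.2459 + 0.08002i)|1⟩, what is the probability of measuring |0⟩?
0.9332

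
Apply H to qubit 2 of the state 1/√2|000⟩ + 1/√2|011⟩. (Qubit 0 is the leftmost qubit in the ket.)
1/2|000⟩ + 1/2|001⟩ + 1/2|010⟩ - 1/2|011⟩

H on qubit 2 mixes each pair of kets that differ only in qubit 2: amplitudes (a, b) of (|…0…⟩, |…1…⟩) become ((a + b)/√2, (a − b)/√2). Kets absent from the input have amplitude 0.
(|000⟩, |001⟩): (a, b) = (1/√2, 0) → (1/2, 1/2)
(|010⟩, |011⟩): (a, b) = (0, 1/√2) → (1/2, -1/2)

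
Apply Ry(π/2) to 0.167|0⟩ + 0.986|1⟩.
-0.5791|0⟩ + 0.8153|1⟩

Ry(π/2) = [[cos(θ/2), −sin(θ/2)], [sin(θ/2), cos(θ/2)]]; θ = π/2, cos(θ/2) ≈ 0.707107, sin(θ/2) ≈ 0.707107.
With a = amp(|0⟩) = 0.167 and b = amp(|1⟩) = 0.986:
new amp(|0⟩) = (0.707107)·a + (-0.707107)·b = -0.5791
new amp(|1⟩) = (0.707107)·a + (0.707107)·b = 0.8153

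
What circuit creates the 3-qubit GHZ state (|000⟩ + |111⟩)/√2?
H(q0) → CNOT(q0,q1) → CNOT(q0,q2)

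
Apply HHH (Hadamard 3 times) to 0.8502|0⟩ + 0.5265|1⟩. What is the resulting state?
0.9735|0⟩ + 0.2289|1⟩

H² = I, so H^3 = H: a single Hadamard. With (a, b) = (0.8502, 0.5265), H gives ((a + b)/√2, (a − b)/√2) = (0.9735, 0.2289).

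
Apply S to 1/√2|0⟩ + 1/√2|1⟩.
1/√2|0⟩ + (1/√2)i|1⟩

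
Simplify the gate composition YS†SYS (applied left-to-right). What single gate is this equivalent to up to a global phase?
S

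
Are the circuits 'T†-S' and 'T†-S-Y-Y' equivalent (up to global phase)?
Yes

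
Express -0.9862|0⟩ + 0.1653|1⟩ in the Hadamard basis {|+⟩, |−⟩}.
-0.5805|+⟩ - 0.8142|−⟩

With |ψ⟩ = α|0⟩ + β|1⟩, the Hadamard-basis coefficients are ⟨+|ψ⟩ = (α + β)/√2 and ⟨−|ψ⟩ = (α − β)/√2.
Here α = -0.9862, β = 0.1653: (α + β)/√2 = -0.5805, (α − β)/√2 = -0.8142.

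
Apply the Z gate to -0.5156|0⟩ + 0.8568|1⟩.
-0.5156|0⟩ - 0.8568|1⟩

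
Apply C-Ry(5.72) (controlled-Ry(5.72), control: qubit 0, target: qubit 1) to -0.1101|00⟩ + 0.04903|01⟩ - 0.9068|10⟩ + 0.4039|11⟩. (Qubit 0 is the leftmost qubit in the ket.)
-0.1101|00⟩ + 0.04903|01⟩ + 0.7588|10⟩ - 0.64|11⟩

C-Ry(5.72) leaves the control-|0⟩ kets |00⟩, |01⟩ unchanged and applies Ry(5.72) to qubit 1 on the control-|1⟩ pair (|10⟩, |11⟩).
Ry(5.72) = [[cos(θ/2), −sin(θ/2)], [sin(θ/2), cos(θ/2)]]; θ = 5.72, cos(θ/2) ≈ -0.960614, sin(θ/2) ≈ 0.277886.
With a = amp(|10⟩) = -0.9068 and b = amp(|11⟩) = 0.4039:
new amp(|10⟩) = (-0.960614)·a + (-0.277886)·b = 0.7588
new amp(|11⟩) = (0.277886)·a + (-0.960614)·b = -0.64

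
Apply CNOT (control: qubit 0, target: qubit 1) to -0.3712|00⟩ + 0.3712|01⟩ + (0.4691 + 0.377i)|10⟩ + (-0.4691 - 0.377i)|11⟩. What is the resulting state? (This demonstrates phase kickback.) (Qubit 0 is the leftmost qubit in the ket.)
-0.3712|00⟩ + 0.3712|01⟩ + (-0.4691 - 0.377i)|10⟩ + (0.4691 + 0.377i)|11⟩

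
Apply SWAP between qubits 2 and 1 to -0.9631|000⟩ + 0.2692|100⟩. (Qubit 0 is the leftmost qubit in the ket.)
-0.9631|000⟩ + 0.2692|100⟩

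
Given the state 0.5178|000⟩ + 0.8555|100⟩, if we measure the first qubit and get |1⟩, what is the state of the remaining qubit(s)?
|00⟩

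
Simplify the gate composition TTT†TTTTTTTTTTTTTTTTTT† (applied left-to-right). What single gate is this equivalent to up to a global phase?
T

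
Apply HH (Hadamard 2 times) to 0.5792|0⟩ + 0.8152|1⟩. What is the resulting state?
0.5792|0⟩ + 0.8152|1⟩

H² = I, so an even number of Hadamards cancels: H^2 = I and the state is unchanged.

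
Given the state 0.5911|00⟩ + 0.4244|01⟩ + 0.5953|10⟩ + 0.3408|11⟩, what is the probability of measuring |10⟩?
0.3544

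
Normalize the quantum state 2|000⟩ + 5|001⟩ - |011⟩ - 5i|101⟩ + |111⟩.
0.2673|000⟩ + 0.6682|001⟩ - 0.1336|011⟩ - 0.6682i|101⟩ + 0.1336|111⟩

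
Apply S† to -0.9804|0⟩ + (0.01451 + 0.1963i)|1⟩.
-0.9804|0⟩ + (0.1963 - 0.01451i)|1⟩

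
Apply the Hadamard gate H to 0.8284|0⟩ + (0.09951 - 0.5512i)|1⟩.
(0.6561 - 0.3898i)|0⟩ + (0.5154 + 0.3898i)|1⟩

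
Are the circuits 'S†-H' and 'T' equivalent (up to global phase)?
No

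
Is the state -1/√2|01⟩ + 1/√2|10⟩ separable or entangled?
Entangled

Writing the state as a|00⟩ + b|01⟩ + c|10⟩ + d|11⟩, it is a product state iff ad − bc = 0.
Here (a, b, c, d) = (0, -1/√2, 1/√2, 0): ad − bc = (0)(0) − (-1/√2)(1/√2) = 1/2 ≠ 0, so the state is entangled.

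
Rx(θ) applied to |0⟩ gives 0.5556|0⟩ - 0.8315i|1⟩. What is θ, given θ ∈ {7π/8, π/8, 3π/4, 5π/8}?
5π/8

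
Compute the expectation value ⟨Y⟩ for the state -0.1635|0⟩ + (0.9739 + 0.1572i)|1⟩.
-0.0514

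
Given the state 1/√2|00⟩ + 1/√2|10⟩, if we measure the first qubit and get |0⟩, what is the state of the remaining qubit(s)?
|0⟩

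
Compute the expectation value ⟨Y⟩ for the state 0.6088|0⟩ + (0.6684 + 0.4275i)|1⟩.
0.5205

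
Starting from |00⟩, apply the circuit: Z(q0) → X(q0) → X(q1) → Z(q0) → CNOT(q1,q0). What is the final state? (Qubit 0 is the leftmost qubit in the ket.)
-|01⟩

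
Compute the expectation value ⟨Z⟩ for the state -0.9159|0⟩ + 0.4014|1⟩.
0.6778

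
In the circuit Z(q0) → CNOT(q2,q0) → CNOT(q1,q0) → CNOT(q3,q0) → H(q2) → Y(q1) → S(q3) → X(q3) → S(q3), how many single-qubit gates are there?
6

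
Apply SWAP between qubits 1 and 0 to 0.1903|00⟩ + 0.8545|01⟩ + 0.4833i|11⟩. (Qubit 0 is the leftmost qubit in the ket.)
0.1903|00⟩ + 0.8545|10⟩ + 0.4833i|11⟩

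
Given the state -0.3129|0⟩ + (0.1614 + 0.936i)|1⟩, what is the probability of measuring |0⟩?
0.09791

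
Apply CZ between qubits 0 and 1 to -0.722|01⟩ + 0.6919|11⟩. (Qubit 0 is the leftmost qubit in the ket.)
-0.722|01⟩ - 0.6919|11⟩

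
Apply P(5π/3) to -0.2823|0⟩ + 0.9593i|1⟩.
-0.2823|0⟩ + (0.8308 + 0.4797i)|1⟩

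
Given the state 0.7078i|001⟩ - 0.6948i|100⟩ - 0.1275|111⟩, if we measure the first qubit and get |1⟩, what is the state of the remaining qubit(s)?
-0.9836i|00⟩ - 0.1805|11⟩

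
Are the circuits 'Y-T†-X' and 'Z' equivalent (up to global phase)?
No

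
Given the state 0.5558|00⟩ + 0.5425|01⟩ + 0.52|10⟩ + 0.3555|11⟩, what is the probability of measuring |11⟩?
0.1264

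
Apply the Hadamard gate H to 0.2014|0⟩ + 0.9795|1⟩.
0.835|0⟩ - 0.5502|1⟩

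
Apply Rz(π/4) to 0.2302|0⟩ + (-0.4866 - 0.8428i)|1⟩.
(0.2127 - 0.08809i)|0⟩ + (-0.127 - 0.9649i)|1⟩

Rz(π/4) = [[e^(−iθ/2), 0], [0, e^(iθ/2)]] with e^(±iθ/2) = cos(θ/2) ± i·sin(θ/2); θ = π/4, cos(θ/2) ≈ 0.92388, sin(θ/2) ≈ 0.382683.
With a = amp(|0⟩) = 0.2302 and b = amp(|1⟩) = (-0.4866 - 0.8428i):
new amp(|0⟩) = (0.92388 - 0.382683i)·a = (0.2127 - 0.08809i)
new amp(|1⟩) = (0.92388 + 0.382683i)·b = (-0.127 - 0.9649i)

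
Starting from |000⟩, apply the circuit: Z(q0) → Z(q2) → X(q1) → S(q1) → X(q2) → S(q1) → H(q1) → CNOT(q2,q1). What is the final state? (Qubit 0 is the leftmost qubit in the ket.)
1/√2|001⟩ - 1/√2|011⟩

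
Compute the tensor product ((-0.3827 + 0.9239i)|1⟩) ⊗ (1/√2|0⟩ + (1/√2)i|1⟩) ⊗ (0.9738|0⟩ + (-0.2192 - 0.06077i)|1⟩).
(-0.2635 + 0.6362i)|100⟩ + (0.09902 - 0.1268i)|101⟩ + (-0.6362 - 0.2635i)|110⟩ + (0.1268 + 0.09902i)|111⟩

amp(|b₁b₂…⟩) = product of the factor amplitudes for bits b₁, b₂, …; only kets whose every factor amplitude is nonzero survive.
|100⟩: (-0.3827 + 0.9239i)(1/√2)(0.9738) = (-0.2635 + 0.6362i)
|101⟩: (-0.3827 + 0.9239i)(1/√2)(-0.2192 - 0.06077i) = (0.09902 - 0.1268i)
|110⟩: (-0.3827 + 0.9239i)((1/√2)i)(0.9738) = (-0.6362 - 0.2635i)
|111⟩: (-0.3827 + 0.9239i)((1/√2)i)(-0.2192 - 0.06077i) = (0.1268 + 0.09902i)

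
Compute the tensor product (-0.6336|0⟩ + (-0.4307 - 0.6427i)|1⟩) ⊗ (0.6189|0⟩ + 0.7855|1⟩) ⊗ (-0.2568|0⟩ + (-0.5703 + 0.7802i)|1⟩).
0.1007|000⟩ + (0.2236 - 0.3059i)|001⟩ + 0.1278|010⟩ + (0.2838 - 0.3883i)|011⟩ + (0.06845 + 0.1021i)|100⟩ + (0.4624 + 0.01888i)|101⟩ + (0.08688 + 0.1296i)|110⟩ + (0.5868 + 0.02396i)|111⟩

amp(|b₁b₂…⟩) = product of the factor amplitudes for bits b₁, b₂, …; only kets whose every factor amplitude is nonzero survive.
|000⟩: (-0.6336)(0.6189)(-0.2568) = 0.1007
|001⟩: (-0.6336)(0.6189)(-0.5703 + 0.7802i) = (0.2236 - 0.3059i)
|010⟩: (-0.6336)(0.7855)(-0.2568) = 0.1278
|011⟩: (-0.6336)(0.7855)(-0.5703 + 0.7802i) = (0.2838 - 0.3883i)
|100⟩: (-0.4307 - 0.6427i)(0.6189)(-0.2568) = (0.06845 + 0.1021i)
|101⟩: (-0.4307 - 0.6427i)(0.6189)(-0.5703 + 0.7802i) = (0.4624 + 0.01888i)
|110⟩: (-0.4307 - 0.6427i)(0.7855)(-0.2568) = (0.08688 + 0.1296i)
|111⟩: (-0.4307 - 0.6427i)(0.7855)(-0.5703 + 0.7802i) = (0.5868 + 0.02396i)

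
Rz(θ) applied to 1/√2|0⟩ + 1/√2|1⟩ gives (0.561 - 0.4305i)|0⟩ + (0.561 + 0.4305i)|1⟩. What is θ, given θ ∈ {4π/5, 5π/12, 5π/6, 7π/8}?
5π/12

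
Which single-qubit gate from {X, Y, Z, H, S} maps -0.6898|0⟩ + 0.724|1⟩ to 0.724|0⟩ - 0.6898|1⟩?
X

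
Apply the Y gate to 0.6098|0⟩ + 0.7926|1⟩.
-0.7926i|0⟩ + 0.6098i|1⟩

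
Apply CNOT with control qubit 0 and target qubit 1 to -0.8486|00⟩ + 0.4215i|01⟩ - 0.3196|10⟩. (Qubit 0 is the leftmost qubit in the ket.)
-0.8486|00⟩ + 0.4215i|01⟩ - 0.3196|11⟩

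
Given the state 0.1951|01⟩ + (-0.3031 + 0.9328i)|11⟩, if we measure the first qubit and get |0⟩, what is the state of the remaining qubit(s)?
|1⟩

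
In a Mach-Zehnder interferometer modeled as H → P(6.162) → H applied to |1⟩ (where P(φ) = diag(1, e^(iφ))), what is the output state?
(0.003667 + 0.06044i)|0⟩ + (0.9963 - 0.06044i)|1⟩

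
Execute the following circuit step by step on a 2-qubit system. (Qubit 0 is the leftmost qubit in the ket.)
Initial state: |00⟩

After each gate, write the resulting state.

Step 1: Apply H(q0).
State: 1/√2|00⟩ + 1/√2|10⟩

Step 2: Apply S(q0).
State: 1/√2|00⟩ + (1/√2)i|10⟩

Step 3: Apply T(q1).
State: 1/√2|00⟩ + (1/√2)i|10⟩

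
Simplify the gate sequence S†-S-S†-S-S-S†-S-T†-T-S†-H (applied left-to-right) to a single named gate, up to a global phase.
H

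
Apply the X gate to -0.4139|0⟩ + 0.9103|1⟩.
0.9103|0⟩ - 0.4139|1⟩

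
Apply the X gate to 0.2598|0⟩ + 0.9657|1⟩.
0.9657|0⟩ + 0.2598|1⟩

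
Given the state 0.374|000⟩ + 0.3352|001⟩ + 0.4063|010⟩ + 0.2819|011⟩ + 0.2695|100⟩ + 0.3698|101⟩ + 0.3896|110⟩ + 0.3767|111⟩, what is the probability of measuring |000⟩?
0.1399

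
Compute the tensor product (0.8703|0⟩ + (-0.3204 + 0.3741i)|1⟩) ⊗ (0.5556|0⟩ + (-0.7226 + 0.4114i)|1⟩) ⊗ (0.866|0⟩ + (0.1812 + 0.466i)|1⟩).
0.4187|000⟩ + (0.08762 + 0.2253i)|001⟩ + (-0.5446 + 0.3101i)|010⟩ + (-0.2808 - 0.2282i)|011⟩ + (-0.1542 + 0.18i)|100⟩ + (-0.1291 - 0.04529i)|101⟩ + (0.06722 - 0.3483i)|110⟩ + (0.2015 - 0.0367i)|111⟩

amp(|b₁b₂…⟩) = product of the factor amplitudes for bits b₁, b₂, …; only kets whose every factor amplitude is nonzero survive.
|000⟩: (0.8703)(0.5556)(0.866) = 0.4187
|001⟩: (0.8703)(0.5556)(0.1812 + 0.466i) = (0.08762 + 0.2253i)
|010⟩: (0.8703)(-0.7226 + 0.4114i)(0.866) = (-0.5446 + 0.3101i)
|011⟩: (0.8703)(-0.7226 + 0.4114i)(0.1812 + 0.466i) = (-0.2808 - 0.2282i)
|100⟩: (-0.3204 + 0.3741i)(0.5556)(0.866) = (-0.1542 + 0.18i)
|101⟩: (-0.3204 + 0.3741i)(0.5556)(0.1812 + 0.466i) = (-0.1291 - 0.04529i)
|110⟩: (-0.3204 + 0.3741i)(-0.7226 + 0.4114i)(0.866) = (0.06722 - 0.3483i)
|111⟩: (-0.3204 + 0.3741i)(-0.7226 + 0.4114i)(0.1812 + 0.466i) = (0.2015 - 0.0367i)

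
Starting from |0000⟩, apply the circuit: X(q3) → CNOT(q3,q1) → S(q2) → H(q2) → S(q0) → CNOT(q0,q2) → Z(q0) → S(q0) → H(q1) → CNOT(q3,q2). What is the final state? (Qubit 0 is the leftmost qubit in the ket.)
1/2|0001⟩ + 1/2|0011⟩ - 1/2|0101⟩ - 1/2|0111⟩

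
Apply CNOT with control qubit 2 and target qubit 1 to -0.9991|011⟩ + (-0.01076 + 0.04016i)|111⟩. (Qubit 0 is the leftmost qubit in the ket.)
-0.9991|001⟩ + (-0.01076 + 0.04016i)|101⟩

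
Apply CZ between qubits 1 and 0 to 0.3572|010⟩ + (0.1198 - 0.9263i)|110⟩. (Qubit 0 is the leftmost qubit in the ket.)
0.3572|010⟩ + (-0.1198 + 0.9263i)|110⟩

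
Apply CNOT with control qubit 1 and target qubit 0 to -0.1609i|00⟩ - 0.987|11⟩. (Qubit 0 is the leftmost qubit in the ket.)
-0.1609i|00⟩ - 0.987|01⟩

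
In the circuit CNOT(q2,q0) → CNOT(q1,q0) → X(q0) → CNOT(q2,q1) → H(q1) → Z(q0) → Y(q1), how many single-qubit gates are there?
4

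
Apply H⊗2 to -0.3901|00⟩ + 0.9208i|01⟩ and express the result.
(-0.1951 + 0.4604i)|00⟩ + (-0.1951 - 0.4604i)|01⟩ + (-0.1951 + 0.4604i)|10⟩ + (-0.1951 - 0.4604i)|11⟩

H⊗2 gives amp(|y⟩) = (1/2) Σ_x (−1)^(x·y) amp(|x⟩), where x·y is the number of positions in which both x and y have a 1.
|00⟩: (-0.3901 + 0.9208i)/2 = (-0.1951 + 0.4604i)
|01⟩: (-0.3901 - 0.9208i)/2 = (-0.1951 - 0.4604i)
|10⟩: (-0.3901 + 0.9208i)/2 = (-0.1951 + 0.4604i)
|11⟩: (-0.3901 - 0.9208i)/2 = (-0.1951 - 0.4604i)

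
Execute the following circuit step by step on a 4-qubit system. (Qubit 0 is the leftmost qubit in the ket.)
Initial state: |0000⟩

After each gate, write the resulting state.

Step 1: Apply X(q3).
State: |0001⟩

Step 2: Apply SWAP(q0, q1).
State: |0001⟩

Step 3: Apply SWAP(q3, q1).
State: |0100⟩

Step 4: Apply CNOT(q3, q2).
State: |0100⟩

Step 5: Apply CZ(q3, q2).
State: |0100⟩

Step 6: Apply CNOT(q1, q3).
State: |0101⟩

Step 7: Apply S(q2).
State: |0101⟩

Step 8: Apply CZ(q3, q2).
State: |0101⟩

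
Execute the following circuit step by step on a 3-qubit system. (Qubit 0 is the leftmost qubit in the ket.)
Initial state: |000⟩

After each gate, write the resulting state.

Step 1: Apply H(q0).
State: 1/√2|000⟩ + 1/√2|100⟩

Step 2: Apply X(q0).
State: 1/√2|000⟩ + 1/√2|100⟩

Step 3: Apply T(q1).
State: 1/√2|000⟩ + 1/√2|100⟩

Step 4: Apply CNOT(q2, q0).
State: 1/√2|000⟩ + 1/√2|100⟩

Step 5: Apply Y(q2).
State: (1/√2)i|001⟩ + (1/√2)i|101⟩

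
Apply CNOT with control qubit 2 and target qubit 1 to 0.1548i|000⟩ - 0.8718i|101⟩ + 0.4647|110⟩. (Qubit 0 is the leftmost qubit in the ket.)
0.1548i|000⟩ + 0.4647|110⟩ - 0.8718i|111⟩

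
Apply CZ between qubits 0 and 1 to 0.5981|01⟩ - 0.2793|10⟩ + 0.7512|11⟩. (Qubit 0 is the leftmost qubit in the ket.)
0.5981|01⟩ - 0.2793|10⟩ - 0.7512|11⟩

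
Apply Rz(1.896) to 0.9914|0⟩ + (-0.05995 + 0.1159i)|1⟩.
(0.5783 - 0.8053i)|0⟩ + (-0.1291 + 0.01891i)|1⟩

Rz(1.896) = [[e^(−iθ/2), 0], [0, e^(iθ/2)]] with e^(±iθ/2) = cos(θ/2) ± i·sin(θ/2); θ = 1.896, cos(θ/2) ≈ 0.583309, sin(θ/2) ≈ 0.812251.
With a = amp(|0⟩) = 0.9914 and b = amp(|1⟩) = (-0.05995 + 0.1159i):
new amp(|0⟩) = (0.583309 - 0.812251i)·a = (0.5783 - 0.8053i)
new amp(|1⟩) = (0.583309 + 0.812251i)·b = (-0.1291 + 0.01891i)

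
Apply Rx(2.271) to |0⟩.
0.4217|0⟩ - 0.9067i|1⟩

Rx(2.271) = [[cos(θ/2), −i·sin(θ/2)], [−i·sin(θ/2), cos(θ/2)]]; θ = 2.271, cos(θ/2) ≈ 0.421679, sin(θ/2) ≈ 0.906745.
With a = amp(|0⟩) = 1 and b = amp(|1⟩) = 0:
new amp(|0⟩) = (0.421679)·a + (-0.906745i)·b = 0.4217
new amp(|1⟩) = (-0.906745i)·a + (0.421679)·b = -0.9067i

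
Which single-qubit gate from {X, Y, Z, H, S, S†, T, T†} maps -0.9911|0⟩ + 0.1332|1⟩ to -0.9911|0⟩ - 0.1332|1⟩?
Z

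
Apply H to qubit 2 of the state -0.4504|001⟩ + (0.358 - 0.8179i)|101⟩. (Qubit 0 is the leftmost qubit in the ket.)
-0.3185|000⟩ + 0.3185|001⟩ + (0.2531 - 0.5783i)|100⟩ + (-0.2531 + 0.5783i)|101⟩

H on qubit 2 mixes each pair of kets that differ only in qubit 2: amplitudes (a, b) of (|…0…⟩, |…1…⟩) become ((a + b)/√2, (a − b)/√2). Kets absent from the input have amplitude 0.
(|000⟩, |001⟩): (a, b) = (0, -0.4504) → (-0.3185, 0.3185)
(|100⟩, |101⟩): (a, b) = (0, (0.358 - 0.8179i)) → ((0.2531 - 0.5783i), (-0.2531 + 0.5783i))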